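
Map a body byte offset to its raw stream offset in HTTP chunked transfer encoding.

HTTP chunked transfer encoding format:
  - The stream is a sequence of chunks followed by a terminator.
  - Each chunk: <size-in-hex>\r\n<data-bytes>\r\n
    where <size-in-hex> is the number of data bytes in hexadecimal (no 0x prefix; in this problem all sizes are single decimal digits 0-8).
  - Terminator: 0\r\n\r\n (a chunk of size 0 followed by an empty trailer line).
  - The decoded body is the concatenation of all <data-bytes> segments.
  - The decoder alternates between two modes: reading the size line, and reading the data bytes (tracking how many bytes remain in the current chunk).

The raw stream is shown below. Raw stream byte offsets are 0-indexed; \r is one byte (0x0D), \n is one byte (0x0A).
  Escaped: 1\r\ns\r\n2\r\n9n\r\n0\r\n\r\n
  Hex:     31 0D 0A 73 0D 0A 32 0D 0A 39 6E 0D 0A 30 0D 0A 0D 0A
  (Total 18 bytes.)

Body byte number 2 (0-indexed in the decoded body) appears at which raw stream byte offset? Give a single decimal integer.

Answer: 10

Derivation:
Chunk 1: stream[0..1]='1' size=0x1=1, data at stream[3..4]='s' -> body[0..1], body so far='s'
Chunk 2: stream[6..7]='2' size=0x2=2, data at stream[9..11]='9n' -> body[1..3], body so far='s9n'
Chunk 3: stream[13..14]='0' size=0 (terminator). Final body='s9n' (3 bytes)
Body byte 2 at stream offset 10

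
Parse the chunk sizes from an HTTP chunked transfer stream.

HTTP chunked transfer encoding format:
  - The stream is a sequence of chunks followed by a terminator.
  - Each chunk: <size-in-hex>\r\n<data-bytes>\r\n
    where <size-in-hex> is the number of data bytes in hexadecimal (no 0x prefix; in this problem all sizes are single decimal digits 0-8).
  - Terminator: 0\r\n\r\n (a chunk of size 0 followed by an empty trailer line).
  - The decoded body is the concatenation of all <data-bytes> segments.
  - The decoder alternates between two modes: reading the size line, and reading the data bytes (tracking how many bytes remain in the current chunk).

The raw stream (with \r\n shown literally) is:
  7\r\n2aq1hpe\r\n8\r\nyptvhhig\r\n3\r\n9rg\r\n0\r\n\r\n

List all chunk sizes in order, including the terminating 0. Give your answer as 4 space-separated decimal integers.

Chunk 1: stream[0..1]='7' size=0x7=7, data at stream[3..10]='2aq1hpe' -> body[0..7], body so far='2aq1hpe'
Chunk 2: stream[12..13]='8' size=0x8=8, data at stream[15..23]='yptvhhig' -> body[7..15], body so far='2aq1hpeyptvhhig'
Chunk 3: stream[25..26]='3' size=0x3=3, data at stream[28..31]='9rg' -> body[15..18], body so far='2aq1hpeyptvhhig9rg'
Chunk 4: stream[33..34]='0' size=0 (terminator). Final body='2aq1hpeyptvhhig9rg' (18 bytes)

Answer: 7 8 3 0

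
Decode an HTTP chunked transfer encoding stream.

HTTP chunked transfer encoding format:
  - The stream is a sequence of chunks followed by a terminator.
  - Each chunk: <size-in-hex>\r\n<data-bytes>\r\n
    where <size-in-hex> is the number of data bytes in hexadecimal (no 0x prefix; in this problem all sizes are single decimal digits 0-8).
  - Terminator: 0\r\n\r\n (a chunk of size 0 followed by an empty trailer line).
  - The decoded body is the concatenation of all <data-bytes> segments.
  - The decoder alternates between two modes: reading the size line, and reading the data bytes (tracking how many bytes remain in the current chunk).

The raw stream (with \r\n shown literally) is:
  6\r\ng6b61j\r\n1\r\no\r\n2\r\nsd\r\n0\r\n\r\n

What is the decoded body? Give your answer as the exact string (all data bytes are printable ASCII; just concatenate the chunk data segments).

Answer: g6b61josd

Derivation:
Chunk 1: stream[0..1]='6' size=0x6=6, data at stream[3..9]='g6b61j' -> body[0..6], body so far='g6b61j'
Chunk 2: stream[11..12]='1' size=0x1=1, data at stream[14..15]='o' -> body[6..7], body so far='g6b61jo'
Chunk 3: stream[17..18]='2' size=0x2=2, data at stream[20..22]='sd' -> body[7..9], body so far='g6b61josd'
Chunk 4: stream[24..25]='0' size=0 (terminator). Final body='g6b61josd' (9 bytes)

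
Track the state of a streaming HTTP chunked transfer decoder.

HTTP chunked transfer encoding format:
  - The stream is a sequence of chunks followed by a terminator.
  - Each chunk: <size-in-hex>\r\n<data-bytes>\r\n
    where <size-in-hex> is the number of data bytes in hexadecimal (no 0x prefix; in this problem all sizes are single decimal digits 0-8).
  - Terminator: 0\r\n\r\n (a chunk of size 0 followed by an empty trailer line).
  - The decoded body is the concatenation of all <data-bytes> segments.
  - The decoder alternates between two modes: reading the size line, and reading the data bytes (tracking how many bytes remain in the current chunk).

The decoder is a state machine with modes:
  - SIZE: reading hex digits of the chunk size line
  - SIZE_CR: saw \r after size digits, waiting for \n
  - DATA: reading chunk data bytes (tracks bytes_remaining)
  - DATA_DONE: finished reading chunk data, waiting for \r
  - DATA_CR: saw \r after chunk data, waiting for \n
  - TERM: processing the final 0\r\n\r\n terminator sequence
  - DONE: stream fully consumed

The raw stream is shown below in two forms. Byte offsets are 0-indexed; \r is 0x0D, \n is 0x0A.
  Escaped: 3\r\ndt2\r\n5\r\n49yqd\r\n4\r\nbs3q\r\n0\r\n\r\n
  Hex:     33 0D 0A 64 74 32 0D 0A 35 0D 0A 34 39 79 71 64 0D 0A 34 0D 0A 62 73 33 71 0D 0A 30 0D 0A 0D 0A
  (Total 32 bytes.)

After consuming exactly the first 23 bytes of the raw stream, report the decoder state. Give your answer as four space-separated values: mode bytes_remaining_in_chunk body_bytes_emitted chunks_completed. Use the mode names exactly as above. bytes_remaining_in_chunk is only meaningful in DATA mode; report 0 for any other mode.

Byte 0 = '3': mode=SIZE remaining=0 emitted=0 chunks_done=0
Byte 1 = 0x0D: mode=SIZE_CR remaining=0 emitted=0 chunks_done=0
Byte 2 = 0x0A: mode=DATA remaining=3 emitted=0 chunks_done=0
Byte 3 = 'd': mode=DATA remaining=2 emitted=1 chunks_done=0
Byte 4 = 't': mode=DATA remaining=1 emitted=2 chunks_done=0
Byte 5 = '2': mode=DATA_DONE remaining=0 emitted=3 chunks_done=0
Byte 6 = 0x0D: mode=DATA_CR remaining=0 emitted=3 chunks_done=0
Byte 7 = 0x0A: mode=SIZE remaining=0 emitted=3 chunks_done=1
Byte 8 = '5': mode=SIZE remaining=0 emitted=3 chunks_done=1
Byte 9 = 0x0D: mode=SIZE_CR remaining=0 emitted=3 chunks_done=1
Byte 10 = 0x0A: mode=DATA remaining=5 emitted=3 chunks_done=1
Byte 11 = '4': mode=DATA remaining=4 emitted=4 chunks_done=1
Byte 12 = '9': mode=DATA remaining=3 emitted=5 chunks_done=1
Byte 13 = 'y': mode=DATA remaining=2 emitted=6 chunks_done=1
Byte 14 = 'q': mode=DATA remaining=1 emitted=7 chunks_done=1
Byte 15 = 'd': mode=DATA_DONE remaining=0 emitted=8 chunks_done=1
Byte 16 = 0x0D: mode=DATA_CR remaining=0 emitted=8 chunks_done=1
Byte 17 = 0x0A: mode=SIZE remaining=0 emitted=8 chunks_done=2
Byte 18 = '4': mode=SIZE remaining=0 emitted=8 chunks_done=2
Byte 19 = 0x0D: mode=SIZE_CR remaining=0 emitted=8 chunks_done=2
Byte 20 = 0x0A: mode=DATA remaining=4 emitted=8 chunks_done=2
Byte 21 = 'b': mode=DATA remaining=3 emitted=9 chunks_done=2
Byte 22 = 's': mode=DATA remaining=2 emitted=10 chunks_done=2

Answer: DATA 2 10 2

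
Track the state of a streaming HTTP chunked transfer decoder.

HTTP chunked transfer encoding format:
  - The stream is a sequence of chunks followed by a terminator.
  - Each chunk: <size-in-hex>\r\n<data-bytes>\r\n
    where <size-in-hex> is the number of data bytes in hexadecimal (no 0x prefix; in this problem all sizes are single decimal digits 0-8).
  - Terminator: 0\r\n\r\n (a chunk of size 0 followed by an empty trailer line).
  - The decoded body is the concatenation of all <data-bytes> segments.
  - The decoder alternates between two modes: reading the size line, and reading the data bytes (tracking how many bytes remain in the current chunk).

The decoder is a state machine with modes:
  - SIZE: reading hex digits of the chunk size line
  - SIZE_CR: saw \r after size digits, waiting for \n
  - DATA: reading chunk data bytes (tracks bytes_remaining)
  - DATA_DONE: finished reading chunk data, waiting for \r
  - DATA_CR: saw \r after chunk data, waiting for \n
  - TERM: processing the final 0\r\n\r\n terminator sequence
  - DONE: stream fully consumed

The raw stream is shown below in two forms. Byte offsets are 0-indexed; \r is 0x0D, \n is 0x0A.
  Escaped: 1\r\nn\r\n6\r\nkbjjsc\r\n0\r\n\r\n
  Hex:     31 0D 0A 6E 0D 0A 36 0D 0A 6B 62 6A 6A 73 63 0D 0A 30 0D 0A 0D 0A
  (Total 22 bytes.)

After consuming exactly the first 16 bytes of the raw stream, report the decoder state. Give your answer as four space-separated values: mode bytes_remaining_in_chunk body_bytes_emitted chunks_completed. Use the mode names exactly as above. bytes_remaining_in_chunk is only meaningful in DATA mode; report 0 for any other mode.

Answer: DATA_CR 0 7 1

Derivation:
Byte 0 = '1': mode=SIZE remaining=0 emitted=0 chunks_done=0
Byte 1 = 0x0D: mode=SIZE_CR remaining=0 emitted=0 chunks_done=0
Byte 2 = 0x0A: mode=DATA remaining=1 emitted=0 chunks_done=0
Byte 3 = 'n': mode=DATA_DONE remaining=0 emitted=1 chunks_done=0
Byte 4 = 0x0D: mode=DATA_CR remaining=0 emitted=1 chunks_done=0
Byte 5 = 0x0A: mode=SIZE remaining=0 emitted=1 chunks_done=1
Byte 6 = '6': mode=SIZE remaining=0 emitted=1 chunks_done=1
Byte 7 = 0x0D: mode=SIZE_CR remaining=0 emitted=1 chunks_done=1
Byte 8 = 0x0A: mode=DATA remaining=6 emitted=1 chunks_done=1
Byte 9 = 'k': mode=DATA remaining=5 emitted=2 chunks_done=1
Byte 10 = 'b': mode=DATA remaining=4 emitted=3 chunks_done=1
Byte 11 = 'j': mode=DATA remaining=3 emitted=4 chunks_done=1
Byte 12 = 'j': mode=DATA remaining=2 emitted=5 chunks_done=1
Byte 13 = 's': mode=DATA remaining=1 emitted=6 chunks_done=1
Byte 14 = 'c': mode=DATA_DONE remaining=0 emitted=7 chunks_done=1
Byte 15 = 0x0D: mode=DATA_CR remaining=0 emitted=7 chunks_done=1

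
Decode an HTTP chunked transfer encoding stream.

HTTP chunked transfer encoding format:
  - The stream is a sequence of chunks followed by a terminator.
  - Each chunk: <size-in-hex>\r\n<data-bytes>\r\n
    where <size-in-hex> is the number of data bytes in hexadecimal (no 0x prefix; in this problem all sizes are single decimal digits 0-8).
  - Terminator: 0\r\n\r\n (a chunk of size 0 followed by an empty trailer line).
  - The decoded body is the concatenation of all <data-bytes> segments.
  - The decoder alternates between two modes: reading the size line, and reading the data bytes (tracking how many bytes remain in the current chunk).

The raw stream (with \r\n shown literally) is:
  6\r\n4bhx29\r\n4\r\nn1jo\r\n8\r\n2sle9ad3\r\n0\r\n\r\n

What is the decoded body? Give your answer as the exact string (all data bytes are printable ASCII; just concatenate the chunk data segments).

Answer: 4bhx29n1jo2sle9ad3

Derivation:
Chunk 1: stream[0..1]='6' size=0x6=6, data at stream[3..9]='4bhx29' -> body[0..6], body so far='4bhx29'
Chunk 2: stream[11..12]='4' size=0x4=4, data at stream[14..18]='n1jo' -> body[6..10], body so far='4bhx29n1jo'
Chunk 3: stream[20..21]='8' size=0x8=8, data at stream[23..31]='2sle9ad3' -> body[10..18], body so far='4bhx29n1jo2sle9ad3'
Chunk 4: stream[33..34]='0' size=0 (terminator). Final body='4bhx29n1jo2sle9ad3' (18 bytes)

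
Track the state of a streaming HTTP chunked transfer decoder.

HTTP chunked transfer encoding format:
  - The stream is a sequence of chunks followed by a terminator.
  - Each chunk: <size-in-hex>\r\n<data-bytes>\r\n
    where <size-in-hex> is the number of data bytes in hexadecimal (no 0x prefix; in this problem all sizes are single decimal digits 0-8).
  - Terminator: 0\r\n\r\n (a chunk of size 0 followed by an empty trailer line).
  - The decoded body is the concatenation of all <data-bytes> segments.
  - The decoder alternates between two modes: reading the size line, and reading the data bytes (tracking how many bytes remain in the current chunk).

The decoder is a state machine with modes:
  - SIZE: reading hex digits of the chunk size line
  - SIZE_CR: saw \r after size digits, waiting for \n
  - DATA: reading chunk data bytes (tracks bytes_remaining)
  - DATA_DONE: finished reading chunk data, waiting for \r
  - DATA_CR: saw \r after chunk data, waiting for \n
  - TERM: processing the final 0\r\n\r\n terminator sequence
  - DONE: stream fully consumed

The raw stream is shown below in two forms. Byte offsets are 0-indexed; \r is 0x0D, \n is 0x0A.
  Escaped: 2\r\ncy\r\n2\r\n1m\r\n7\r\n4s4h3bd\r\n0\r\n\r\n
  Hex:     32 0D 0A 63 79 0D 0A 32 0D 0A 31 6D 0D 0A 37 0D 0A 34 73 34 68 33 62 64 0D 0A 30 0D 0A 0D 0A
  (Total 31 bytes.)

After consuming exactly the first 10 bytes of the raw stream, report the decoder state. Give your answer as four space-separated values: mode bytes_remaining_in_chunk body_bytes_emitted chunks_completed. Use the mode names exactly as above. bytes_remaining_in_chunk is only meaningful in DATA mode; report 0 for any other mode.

Byte 0 = '2': mode=SIZE remaining=0 emitted=0 chunks_done=0
Byte 1 = 0x0D: mode=SIZE_CR remaining=0 emitted=0 chunks_done=0
Byte 2 = 0x0A: mode=DATA remaining=2 emitted=0 chunks_done=0
Byte 3 = 'c': mode=DATA remaining=1 emitted=1 chunks_done=0
Byte 4 = 'y': mode=DATA_DONE remaining=0 emitted=2 chunks_done=0
Byte 5 = 0x0D: mode=DATA_CR remaining=0 emitted=2 chunks_done=0
Byte 6 = 0x0A: mode=SIZE remaining=0 emitted=2 chunks_done=1
Byte 7 = '2': mode=SIZE remaining=0 emitted=2 chunks_done=1
Byte 8 = 0x0D: mode=SIZE_CR remaining=0 emitted=2 chunks_done=1
Byte 9 = 0x0A: mode=DATA remaining=2 emitted=2 chunks_done=1

Answer: DATA 2 2 1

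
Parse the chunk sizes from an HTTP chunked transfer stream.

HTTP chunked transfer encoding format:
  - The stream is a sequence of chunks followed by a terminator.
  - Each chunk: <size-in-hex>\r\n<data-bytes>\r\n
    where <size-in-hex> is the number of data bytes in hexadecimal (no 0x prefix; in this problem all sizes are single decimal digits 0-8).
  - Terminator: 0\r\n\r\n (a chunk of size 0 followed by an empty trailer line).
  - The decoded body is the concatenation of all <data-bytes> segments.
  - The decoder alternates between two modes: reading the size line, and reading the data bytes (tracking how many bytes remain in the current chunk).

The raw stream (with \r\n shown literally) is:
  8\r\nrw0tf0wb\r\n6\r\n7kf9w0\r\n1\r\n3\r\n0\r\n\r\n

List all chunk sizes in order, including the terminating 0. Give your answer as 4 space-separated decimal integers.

Answer: 8 6 1 0

Derivation:
Chunk 1: stream[0..1]='8' size=0x8=8, data at stream[3..11]='rw0tf0wb' -> body[0..8], body so far='rw0tf0wb'
Chunk 2: stream[13..14]='6' size=0x6=6, data at stream[16..22]='7kf9w0' -> body[8..14], body so far='rw0tf0wb7kf9w0'
Chunk 3: stream[24..25]='1' size=0x1=1, data at stream[27..28]='3' -> body[14..15], body so far='rw0tf0wb7kf9w03'
Chunk 4: stream[30..31]='0' size=0 (terminator). Final body='rw0tf0wb7kf9w03' (15 bytes)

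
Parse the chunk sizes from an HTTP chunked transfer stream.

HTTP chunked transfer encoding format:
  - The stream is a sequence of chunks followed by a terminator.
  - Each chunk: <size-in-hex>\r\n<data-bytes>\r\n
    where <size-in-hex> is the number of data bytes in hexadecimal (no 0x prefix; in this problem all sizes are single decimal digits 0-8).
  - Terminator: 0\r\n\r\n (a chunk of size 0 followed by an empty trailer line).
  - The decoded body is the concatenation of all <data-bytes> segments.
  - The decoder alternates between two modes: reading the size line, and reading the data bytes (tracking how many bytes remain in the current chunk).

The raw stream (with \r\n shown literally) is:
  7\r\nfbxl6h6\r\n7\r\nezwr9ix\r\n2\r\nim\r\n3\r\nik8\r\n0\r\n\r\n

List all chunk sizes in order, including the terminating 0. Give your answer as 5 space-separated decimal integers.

Answer: 7 7 2 3 0

Derivation:
Chunk 1: stream[0..1]='7' size=0x7=7, data at stream[3..10]='fbxl6h6' -> body[0..7], body so far='fbxl6h6'
Chunk 2: stream[12..13]='7' size=0x7=7, data at stream[15..22]='ezwr9ix' -> body[7..14], body so far='fbxl6h6ezwr9ix'
Chunk 3: stream[24..25]='2' size=0x2=2, data at stream[27..29]='im' -> body[14..16], body so far='fbxl6h6ezwr9ixim'
Chunk 4: stream[31..32]='3' size=0x3=3, data at stream[34..37]='ik8' -> body[16..19], body so far='fbxl6h6ezwr9iximik8'
Chunk 5: stream[39..40]='0' size=0 (terminator). Final body='fbxl6h6ezwr9iximik8' (19 bytes)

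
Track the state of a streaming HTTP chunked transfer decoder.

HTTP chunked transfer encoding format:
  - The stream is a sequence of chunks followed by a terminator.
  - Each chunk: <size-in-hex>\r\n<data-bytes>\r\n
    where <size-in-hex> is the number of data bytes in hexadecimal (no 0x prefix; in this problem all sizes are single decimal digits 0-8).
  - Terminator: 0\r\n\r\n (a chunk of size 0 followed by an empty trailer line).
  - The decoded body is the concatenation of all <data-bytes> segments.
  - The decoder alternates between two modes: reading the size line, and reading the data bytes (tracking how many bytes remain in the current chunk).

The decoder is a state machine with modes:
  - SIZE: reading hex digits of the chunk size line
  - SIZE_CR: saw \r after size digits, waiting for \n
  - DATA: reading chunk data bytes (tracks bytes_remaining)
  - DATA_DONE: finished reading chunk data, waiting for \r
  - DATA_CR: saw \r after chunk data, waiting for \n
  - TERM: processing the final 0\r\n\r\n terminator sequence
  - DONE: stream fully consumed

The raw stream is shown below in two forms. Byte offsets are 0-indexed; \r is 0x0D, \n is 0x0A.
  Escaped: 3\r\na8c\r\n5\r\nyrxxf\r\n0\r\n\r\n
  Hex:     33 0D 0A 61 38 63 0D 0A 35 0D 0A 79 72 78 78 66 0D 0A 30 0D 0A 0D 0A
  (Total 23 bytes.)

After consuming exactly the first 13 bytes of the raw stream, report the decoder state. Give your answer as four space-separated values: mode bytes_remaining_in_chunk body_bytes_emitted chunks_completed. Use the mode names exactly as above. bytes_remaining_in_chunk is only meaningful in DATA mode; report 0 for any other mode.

Answer: DATA 3 5 1

Derivation:
Byte 0 = '3': mode=SIZE remaining=0 emitted=0 chunks_done=0
Byte 1 = 0x0D: mode=SIZE_CR remaining=0 emitted=0 chunks_done=0
Byte 2 = 0x0A: mode=DATA remaining=3 emitted=0 chunks_done=0
Byte 3 = 'a': mode=DATA remaining=2 emitted=1 chunks_done=0
Byte 4 = '8': mode=DATA remaining=1 emitted=2 chunks_done=0
Byte 5 = 'c': mode=DATA_DONE remaining=0 emitted=3 chunks_done=0
Byte 6 = 0x0D: mode=DATA_CR remaining=0 emitted=3 chunks_done=0
Byte 7 = 0x0A: mode=SIZE remaining=0 emitted=3 chunks_done=1
Byte 8 = '5': mode=SIZE remaining=0 emitted=3 chunks_done=1
Byte 9 = 0x0D: mode=SIZE_CR remaining=0 emitted=3 chunks_done=1
Byte 10 = 0x0A: mode=DATA remaining=5 emitted=3 chunks_done=1
Byte 11 = 'y': mode=DATA remaining=4 emitted=4 chunks_done=1
Byte 12 = 'r': mode=DATA remaining=3 emitted=5 chunks_done=1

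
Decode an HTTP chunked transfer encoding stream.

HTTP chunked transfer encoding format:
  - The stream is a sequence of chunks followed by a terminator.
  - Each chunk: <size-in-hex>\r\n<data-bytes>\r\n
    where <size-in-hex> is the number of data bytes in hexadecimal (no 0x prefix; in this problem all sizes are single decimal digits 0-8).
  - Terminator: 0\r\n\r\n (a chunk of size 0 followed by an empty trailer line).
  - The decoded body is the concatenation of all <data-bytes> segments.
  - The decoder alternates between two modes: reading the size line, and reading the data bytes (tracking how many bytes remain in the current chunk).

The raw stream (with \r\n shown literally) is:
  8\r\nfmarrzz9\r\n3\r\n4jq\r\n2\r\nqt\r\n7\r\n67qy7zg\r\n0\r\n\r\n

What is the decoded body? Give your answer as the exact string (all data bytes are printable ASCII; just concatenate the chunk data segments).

Chunk 1: stream[0..1]='8' size=0x8=8, data at stream[3..11]='fmarrzz9' -> body[0..8], body so far='fmarrzz9'
Chunk 2: stream[13..14]='3' size=0x3=3, data at stream[16..19]='4jq' -> body[8..11], body so far='fmarrzz94jq'
Chunk 3: stream[21..22]='2' size=0x2=2, data at stream[24..26]='qt' -> body[11..13], body so far='fmarrzz94jqqt'
Chunk 4: stream[28..29]='7' size=0x7=7, data at stream[31..38]='67qy7zg' -> body[13..20], body so far='fmarrzz94jqqt67qy7zg'
Chunk 5: stream[40..41]='0' size=0 (terminator). Final body='fmarrzz94jqqt67qy7zg' (20 bytes)

Answer: fmarrzz94jqqt67qy7zg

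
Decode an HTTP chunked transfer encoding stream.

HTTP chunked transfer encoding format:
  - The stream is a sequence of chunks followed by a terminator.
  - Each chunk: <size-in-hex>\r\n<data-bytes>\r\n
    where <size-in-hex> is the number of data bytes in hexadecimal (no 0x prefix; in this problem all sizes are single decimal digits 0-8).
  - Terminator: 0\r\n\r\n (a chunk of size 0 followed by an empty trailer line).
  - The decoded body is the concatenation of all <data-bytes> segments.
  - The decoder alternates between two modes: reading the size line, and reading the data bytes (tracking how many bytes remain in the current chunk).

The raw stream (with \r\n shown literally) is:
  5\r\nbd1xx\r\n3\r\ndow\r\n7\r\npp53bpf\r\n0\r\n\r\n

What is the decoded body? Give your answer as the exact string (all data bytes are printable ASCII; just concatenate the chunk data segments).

Chunk 1: stream[0..1]='5' size=0x5=5, data at stream[3..8]='bd1xx' -> body[0..5], body so far='bd1xx'
Chunk 2: stream[10..11]='3' size=0x3=3, data at stream[13..16]='dow' -> body[5..8], body so far='bd1xxdow'
Chunk 3: stream[18..19]='7' size=0x7=7, data at stream[21..28]='pp53bpf' -> body[8..15], body so far='bd1xxdowpp53bpf'
Chunk 4: stream[30..31]='0' size=0 (terminator). Final body='bd1xxdowpp53bpf' (15 bytes)

Answer: bd1xxdowpp53bpf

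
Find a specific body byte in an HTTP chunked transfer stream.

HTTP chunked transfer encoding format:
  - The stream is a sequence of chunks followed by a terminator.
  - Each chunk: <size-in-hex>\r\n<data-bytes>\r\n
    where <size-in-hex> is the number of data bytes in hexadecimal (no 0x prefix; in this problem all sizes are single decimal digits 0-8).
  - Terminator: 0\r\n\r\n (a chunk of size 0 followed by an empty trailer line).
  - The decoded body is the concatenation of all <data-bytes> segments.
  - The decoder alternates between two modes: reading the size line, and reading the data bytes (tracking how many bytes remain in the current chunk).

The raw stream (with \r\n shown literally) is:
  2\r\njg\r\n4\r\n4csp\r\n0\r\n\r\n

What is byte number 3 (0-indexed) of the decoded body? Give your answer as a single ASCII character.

Chunk 1: stream[0..1]='2' size=0x2=2, data at stream[3..5]='jg' -> body[0..2], body so far='jg'
Chunk 2: stream[7..8]='4' size=0x4=4, data at stream[10..14]='4csp' -> body[2..6], body so far='jg4csp'
Chunk 3: stream[16..17]='0' size=0 (terminator). Final body='jg4csp' (6 bytes)
Body byte 3 = 'c'

Answer: c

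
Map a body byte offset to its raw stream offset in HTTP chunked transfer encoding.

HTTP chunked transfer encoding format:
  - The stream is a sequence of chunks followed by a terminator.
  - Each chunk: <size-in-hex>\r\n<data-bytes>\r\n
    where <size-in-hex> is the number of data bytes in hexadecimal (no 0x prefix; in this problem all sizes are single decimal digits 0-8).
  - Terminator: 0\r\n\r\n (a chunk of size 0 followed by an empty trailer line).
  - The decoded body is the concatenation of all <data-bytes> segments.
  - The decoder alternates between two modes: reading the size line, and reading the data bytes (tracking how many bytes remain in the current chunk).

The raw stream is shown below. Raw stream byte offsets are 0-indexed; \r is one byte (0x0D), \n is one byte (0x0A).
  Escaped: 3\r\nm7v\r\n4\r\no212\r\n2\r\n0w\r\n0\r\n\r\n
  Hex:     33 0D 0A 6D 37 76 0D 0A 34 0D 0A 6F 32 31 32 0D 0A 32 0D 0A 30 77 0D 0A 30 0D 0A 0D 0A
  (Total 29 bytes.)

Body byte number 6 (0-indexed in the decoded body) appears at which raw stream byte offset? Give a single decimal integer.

Chunk 1: stream[0..1]='3' size=0x3=3, data at stream[3..6]='m7v' -> body[0..3], body so far='m7v'
Chunk 2: stream[8..9]='4' size=0x4=4, data at stream[11..15]='o212' -> body[3..7], body so far='m7vo212'
Chunk 3: stream[17..18]='2' size=0x2=2, data at stream[20..22]='0w' -> body[7..9], body so far='m7vo2120w'
Chunk 4: stream[24..25]='0' size=0 (terminator). Final body='m7vo2120w' (9 bytes)
Body byte 6 at stream offset 14

Answer: 14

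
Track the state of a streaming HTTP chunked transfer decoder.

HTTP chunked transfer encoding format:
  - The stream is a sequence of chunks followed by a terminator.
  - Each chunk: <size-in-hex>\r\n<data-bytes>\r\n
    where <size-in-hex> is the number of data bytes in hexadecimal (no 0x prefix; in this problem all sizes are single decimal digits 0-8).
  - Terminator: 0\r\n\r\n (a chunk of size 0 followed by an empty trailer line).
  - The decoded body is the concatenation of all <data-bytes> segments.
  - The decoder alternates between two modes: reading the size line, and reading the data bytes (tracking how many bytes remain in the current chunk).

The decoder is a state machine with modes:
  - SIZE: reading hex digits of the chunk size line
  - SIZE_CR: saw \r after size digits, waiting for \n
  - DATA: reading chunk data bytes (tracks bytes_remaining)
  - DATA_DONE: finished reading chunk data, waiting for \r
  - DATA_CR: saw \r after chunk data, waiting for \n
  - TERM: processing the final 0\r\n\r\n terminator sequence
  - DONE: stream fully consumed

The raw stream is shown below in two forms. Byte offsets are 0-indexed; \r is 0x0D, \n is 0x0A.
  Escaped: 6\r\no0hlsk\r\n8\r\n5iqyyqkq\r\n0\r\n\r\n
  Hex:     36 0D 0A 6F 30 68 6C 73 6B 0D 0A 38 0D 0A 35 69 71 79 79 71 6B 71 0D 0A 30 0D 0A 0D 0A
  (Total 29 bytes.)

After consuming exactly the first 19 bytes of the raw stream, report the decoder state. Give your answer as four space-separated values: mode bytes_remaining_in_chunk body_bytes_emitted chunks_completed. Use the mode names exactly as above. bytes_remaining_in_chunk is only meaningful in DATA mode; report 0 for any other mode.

Answer: DATA 3 11 1

Derivation:
Byte 0 = '6': mode=SIZE remaining=0 emitted=0 chunks_done=0
Byte 1 = 0x0D: mode=SIZE_CR remaining=0 emitted=0 chunks_done=0
Byte 2 = 0x0A: mode=DATA remaining=6 emitted=0 chunks_done=0
Byte 3 = 'o': mode=DATA remaining=5 emitted=1 chunks_done=0
Byte 4 = '0': mode=DATA remaining=4 emitted=2 chunks_done=0
Byte 5 = 'h': mode=DATA remaining=3 emitted=3 chunks_done=0
Byte 6 = 'l': mode=DATA remaining=2 emitted=4 chunks_done=0
Byte 7 = 's': mode=DATA remaining=1 emitted=5 chunks_done=0
Byte 8 = 'k': mode=DATA_DONE remaining=0 emitted=6 chunks_done=0
Byte 9 = 0x0D: mode=DATA_CR remaining=0 emitted=6 chunks_done=0
Byte 10 = 0x0A: mode=SIZE remaining=0 emitted=6 chunks_done=1
Byte 11 = '8': mode=SIZE remaining=0 emitted=6 chunks_done=1
Byte 12 = 0x0D: mode=SIZE_CR remaining=0 emitted=6 chunks_done=1
Byte 13 = 0x0A: mode=DATA remaining=8 emitted=6 chunks_done=1
Byte 14 = '5': mode=DATA remaining=7 emitted=7 chunks_done=1
Byte 15 = 'i': mode=DATA remaining=6 emitted=8 chunks_done=1
Byte 16 = 'q': mode=DATA remaining=5 emitted=9 chunks_done=1
Byte 17 = 'y': mode=DATA remaining=4 emitted=10 chunks_done=1
Byte 18 = 'y': mode=DATA remaining=3 emitted=11 chunks_done=1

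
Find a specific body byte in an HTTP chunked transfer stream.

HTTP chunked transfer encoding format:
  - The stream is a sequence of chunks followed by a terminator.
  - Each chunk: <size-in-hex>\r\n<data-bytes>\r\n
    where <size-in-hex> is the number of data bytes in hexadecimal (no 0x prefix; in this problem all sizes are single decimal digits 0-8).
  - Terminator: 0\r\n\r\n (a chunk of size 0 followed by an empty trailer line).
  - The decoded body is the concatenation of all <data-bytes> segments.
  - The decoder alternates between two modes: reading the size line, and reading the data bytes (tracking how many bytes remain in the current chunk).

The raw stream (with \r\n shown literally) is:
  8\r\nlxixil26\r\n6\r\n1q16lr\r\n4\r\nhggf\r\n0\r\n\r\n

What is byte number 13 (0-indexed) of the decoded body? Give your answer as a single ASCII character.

Answer: r

Derivation:
Chunk 1: stream[0..1]='8' size=0x8=8, data at stream[3..11]='lxixil26' -> body[0..8], body so far='lxixil26'
Chunk 2: stream[13..14]='6' size=0x6=6, data at stream[16..22]='1q16lr' -> body[8..14], body so far='lxixil261q16lr'
Chunk 3: stream[24..25]='4' size=0x4=4, data at stream[27..31]='hggf' -> body[14..18], body so far='lxixil261q16lrhggf'
Chunk 4: stream[33..34]='0' size=0 (terminator). Final body='lxixil261q16lrhggf' (18 bytes)
Body byte 13 = 'r'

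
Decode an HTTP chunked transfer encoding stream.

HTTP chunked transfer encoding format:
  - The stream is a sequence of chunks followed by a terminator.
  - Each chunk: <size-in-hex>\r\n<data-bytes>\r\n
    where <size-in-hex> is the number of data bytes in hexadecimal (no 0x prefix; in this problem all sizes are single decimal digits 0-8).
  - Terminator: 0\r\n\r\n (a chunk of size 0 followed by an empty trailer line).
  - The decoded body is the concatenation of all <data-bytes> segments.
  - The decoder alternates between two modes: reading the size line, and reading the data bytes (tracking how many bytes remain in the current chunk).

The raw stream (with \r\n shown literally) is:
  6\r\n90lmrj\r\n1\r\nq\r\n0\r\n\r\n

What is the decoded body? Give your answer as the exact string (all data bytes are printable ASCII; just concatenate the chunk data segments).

Chunk 1: stream[0..1]='6' size=0x6=6, data at stream[3..9]='90lmrj' -> body[0..6], body so far='90lmrj'
Chunk 2: stream[11..12]='1' size=0x1=1, data at stream[14..15]='q' -> body[6..7], body so far='90lmrjq'
Chunk 3: stream[17..18]='0' size=0 (terminator). Final body='90lmrjq' (7 bytes)

Answer: 90lmrjq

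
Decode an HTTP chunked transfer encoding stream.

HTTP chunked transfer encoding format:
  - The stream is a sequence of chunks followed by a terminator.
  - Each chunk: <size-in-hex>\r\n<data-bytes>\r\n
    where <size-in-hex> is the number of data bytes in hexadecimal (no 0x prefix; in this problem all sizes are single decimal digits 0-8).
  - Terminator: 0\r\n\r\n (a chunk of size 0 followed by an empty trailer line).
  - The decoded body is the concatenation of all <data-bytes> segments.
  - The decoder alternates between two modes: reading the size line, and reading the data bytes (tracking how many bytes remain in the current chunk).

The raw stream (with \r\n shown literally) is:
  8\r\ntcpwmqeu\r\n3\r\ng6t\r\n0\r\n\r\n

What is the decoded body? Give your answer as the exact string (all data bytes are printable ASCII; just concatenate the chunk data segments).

Chunk 1: stream[0..1]='8' size=0x8=8, data at stream[3..11]='tcpwmqeu' -> body[0..8], body so far='tcpwmqeu'
Chunk 2: stream[13..14]='3' size=0x3=3, data at stream[16..19]='g6t' -> body[8..11], body so far='tcpwmqeug6t'
Chunk 3: stream[21..22]='0' size=0 (terminator). Final body='tcpwmqeug6t' (11 bytes)

Answer: tcpwmqeug6t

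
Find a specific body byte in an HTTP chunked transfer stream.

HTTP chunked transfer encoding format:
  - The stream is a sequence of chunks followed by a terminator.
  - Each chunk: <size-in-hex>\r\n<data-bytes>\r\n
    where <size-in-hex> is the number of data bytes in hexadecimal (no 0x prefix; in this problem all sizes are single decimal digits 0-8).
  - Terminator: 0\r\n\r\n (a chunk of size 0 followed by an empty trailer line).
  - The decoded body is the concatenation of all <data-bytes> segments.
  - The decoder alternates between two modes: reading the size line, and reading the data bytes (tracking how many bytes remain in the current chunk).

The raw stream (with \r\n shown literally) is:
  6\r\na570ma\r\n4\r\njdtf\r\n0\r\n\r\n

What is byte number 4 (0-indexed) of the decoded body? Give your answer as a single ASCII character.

Answer: m

Derivation:
Chunk 1: stream[0..1]='6' size=0x6=6, data at stream[3..9]='a570ma' -> body[0..6], body so far='a570ma'
Chunk 2: stream[11..12]='4' size=0x4=4, data at stream[14..18]='jdtf' -> body[6..10], body so far='a570majdtf'
Chunk 3: stream[20..21]='0' size=0 (terminator). Final body='a570majdtf' (10 bytes)
Body byte 4 = 'm'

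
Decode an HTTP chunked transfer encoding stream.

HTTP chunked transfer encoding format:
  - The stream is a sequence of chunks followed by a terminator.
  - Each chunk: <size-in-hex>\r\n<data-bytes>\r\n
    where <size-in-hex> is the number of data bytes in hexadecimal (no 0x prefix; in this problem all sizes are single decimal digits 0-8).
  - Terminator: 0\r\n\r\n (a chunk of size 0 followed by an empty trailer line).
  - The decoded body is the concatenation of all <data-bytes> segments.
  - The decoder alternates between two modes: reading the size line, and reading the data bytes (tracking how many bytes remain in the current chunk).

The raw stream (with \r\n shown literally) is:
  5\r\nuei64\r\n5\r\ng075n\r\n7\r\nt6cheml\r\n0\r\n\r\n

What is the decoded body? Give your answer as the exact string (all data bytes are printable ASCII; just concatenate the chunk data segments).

Chunk 1: stream[0..1]='5' size=0x5=5, data at stream[3..8]='uei64' -> body[0..5], body so far='uei64'
Chunk 2: stream[10..11]='5' size=0x5=5, data at stream[13..18]='g075n' -> body[5..10], body so far='uei64g075n'
Chunk 3: stream[20..21]='7' size=0x7=7, data at stream[23..30]='t6cheml' -> body[10..17], body so far='uei64g075nt6cheml'
Chunk 4: stream[32..33]='0' size=0 (terminator). Final body='uei64g075nt6cheml' (17 bytes)

Answer: uei64g075nt6cheml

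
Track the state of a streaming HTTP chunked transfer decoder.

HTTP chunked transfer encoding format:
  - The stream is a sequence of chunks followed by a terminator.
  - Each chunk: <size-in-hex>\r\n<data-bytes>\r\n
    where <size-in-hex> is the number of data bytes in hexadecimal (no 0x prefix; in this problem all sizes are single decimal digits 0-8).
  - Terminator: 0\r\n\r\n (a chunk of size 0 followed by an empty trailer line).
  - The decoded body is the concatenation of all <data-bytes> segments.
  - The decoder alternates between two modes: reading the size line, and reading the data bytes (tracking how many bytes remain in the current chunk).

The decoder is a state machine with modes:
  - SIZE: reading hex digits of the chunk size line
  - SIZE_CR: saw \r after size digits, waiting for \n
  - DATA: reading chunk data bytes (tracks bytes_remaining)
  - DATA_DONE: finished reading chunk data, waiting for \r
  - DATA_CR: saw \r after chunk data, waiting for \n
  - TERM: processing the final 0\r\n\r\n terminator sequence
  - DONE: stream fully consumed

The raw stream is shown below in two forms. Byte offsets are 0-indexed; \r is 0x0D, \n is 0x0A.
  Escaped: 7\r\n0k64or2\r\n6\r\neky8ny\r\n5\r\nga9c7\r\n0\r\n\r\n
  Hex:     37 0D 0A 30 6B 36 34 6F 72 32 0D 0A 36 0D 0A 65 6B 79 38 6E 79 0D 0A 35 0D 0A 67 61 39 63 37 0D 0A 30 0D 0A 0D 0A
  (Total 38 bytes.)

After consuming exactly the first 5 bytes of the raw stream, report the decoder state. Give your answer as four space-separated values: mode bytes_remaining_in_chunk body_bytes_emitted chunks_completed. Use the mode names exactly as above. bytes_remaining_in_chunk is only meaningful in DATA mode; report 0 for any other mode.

Byte 0 = '7': mode=SIZE remaining=0 emitted=0 chunks_done=0
Byte 1 = 0x0D: mode=SIZE_CR remaining=0 emitted=0 chunks_done=0
Byte 2 = 0x0A: mode=DATA remaining=7 emitted=0 chunks_done=0
Byte 3 = '0': mode=DATA remaining=6 emitted=1 chunks_done=0
Byte 4 = 'k': mode=DATA remaining=5 emitted=2 chunks_done=0

Answer: DATA 5 2 0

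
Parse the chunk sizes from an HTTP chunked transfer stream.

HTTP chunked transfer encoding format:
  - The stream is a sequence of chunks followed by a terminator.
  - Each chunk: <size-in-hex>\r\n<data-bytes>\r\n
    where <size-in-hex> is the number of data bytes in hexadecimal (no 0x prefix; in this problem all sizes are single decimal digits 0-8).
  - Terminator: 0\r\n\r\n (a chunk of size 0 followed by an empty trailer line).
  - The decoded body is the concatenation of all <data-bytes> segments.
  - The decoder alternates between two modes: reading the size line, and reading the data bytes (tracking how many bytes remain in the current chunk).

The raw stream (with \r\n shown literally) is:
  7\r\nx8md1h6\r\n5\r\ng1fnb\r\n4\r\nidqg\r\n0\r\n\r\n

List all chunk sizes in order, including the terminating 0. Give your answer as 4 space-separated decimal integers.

Chunk 1: stream[0..1]='7' size=0x7=7, data at stream[3..10]='x8md1h6' -> body[0..7], body so far='x8md1h6'
Chunk 2: stream[12..13]='5' size=0x5=5, data at stream[15..20]='g1fnb' -> body[7..12], body so far='x8md1h6g1fnb'
Chunk 3: stream[22..23]='4' size=0x4=4, data at stream[25..29]='idqg' -> body[12..16], body so far='x8md1h6g1fnbidqg'
Chunk 4: stream[31..32]='0' size=0 (terminator). Final body='x8md1h6g1fnbidqg' (16 bytes)

Answer: 7 5 4 0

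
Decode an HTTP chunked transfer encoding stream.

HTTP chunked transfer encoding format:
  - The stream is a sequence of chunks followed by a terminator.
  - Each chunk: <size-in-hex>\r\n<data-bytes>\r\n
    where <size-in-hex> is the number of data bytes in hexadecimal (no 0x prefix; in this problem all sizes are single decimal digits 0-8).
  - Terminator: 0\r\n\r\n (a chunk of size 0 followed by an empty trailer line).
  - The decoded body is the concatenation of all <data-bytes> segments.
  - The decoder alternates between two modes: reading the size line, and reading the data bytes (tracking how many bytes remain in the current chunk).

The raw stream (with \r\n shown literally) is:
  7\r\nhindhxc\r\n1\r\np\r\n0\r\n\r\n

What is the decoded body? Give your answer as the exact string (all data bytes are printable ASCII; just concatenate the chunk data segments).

Answer: hindhxcp

Derivation:
Chunk 1: stream[0..1]='7' size=0x7=7, data at stream[3..10]='hindhxc' -> body[0..7], body so far='hindhxc'
Chunk 2: stream[12..13]='1' size=0x1=1, data at stream[15..16]='p' -> body[7..8], body so far='hindhxcp'
Chunk 3: stream[18..19]='0' size=0 (terminator). Final body='hindhxcp' (8 bytes)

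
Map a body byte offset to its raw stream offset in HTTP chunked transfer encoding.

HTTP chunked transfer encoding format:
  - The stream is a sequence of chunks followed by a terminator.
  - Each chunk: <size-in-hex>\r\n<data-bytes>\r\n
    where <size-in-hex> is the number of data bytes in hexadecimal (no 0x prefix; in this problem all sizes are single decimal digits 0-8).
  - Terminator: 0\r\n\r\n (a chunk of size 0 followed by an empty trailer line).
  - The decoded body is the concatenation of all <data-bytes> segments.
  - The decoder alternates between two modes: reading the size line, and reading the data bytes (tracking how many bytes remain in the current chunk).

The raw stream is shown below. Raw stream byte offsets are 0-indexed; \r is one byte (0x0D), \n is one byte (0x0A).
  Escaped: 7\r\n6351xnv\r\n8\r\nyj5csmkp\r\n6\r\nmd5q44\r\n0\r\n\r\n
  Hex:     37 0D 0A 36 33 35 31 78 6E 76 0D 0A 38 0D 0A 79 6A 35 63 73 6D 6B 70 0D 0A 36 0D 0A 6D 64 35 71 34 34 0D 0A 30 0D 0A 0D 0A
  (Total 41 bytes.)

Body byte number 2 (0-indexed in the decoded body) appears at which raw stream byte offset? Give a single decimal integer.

Answer: 5

Derivation:
Chunk 1: stream[0..1]='7' size=0x7=7, data at stream[3..10]='6351xnv' -> body[0..7], body so far='6351xnv'
Chunk 2: stream[12..13]='8' size=0x8=8, data at stream[15..23]='yj5csmkp' -> body[7..15], body so far='6351xnvyj5csmkp'
Chunk 3: stream[25..26]='6' size=0x6=6, data at stream[28..34]='md5q44' -> body[15..21], body so far='6351xnvyj5csmkpmd5q44'
Chunk 4: stream[36..37]='0' size=0 (terminator). Final body='6351xnvyj5csmkpmd5q44' (21 bytes)
Body byte 2 at stream offset 5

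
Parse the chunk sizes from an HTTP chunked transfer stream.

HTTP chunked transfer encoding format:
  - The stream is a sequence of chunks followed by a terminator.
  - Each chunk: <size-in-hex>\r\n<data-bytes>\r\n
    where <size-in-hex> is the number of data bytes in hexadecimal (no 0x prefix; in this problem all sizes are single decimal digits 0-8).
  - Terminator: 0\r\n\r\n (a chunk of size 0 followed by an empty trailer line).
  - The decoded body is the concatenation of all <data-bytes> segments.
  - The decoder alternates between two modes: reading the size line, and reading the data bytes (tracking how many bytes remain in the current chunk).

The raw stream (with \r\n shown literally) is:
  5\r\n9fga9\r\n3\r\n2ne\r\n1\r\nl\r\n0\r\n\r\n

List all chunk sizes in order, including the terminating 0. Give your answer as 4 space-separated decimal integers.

Answer: 5 3 1 0

Derivation:
Chunk 1: stream[0..1]='5' size=0x5=5, data at stream[3..8]='9fga9' -> body[0..5], body so far='9fga9'
Chunk 2: stream[10..11]='3' size=0x3=3, data at stream[13..16]='2ne' -> body[5..8], body so far='9fga92ne'
Chunk 3: stream[18..19]='1' size=0x1=1, data at stream[21..22]='l' -> body[8..9], body so far='9fga92nel'
Chunk 4: stream[24..25]='0' size=0 (terminator). Final body='9fga92nel' (9 bytes)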